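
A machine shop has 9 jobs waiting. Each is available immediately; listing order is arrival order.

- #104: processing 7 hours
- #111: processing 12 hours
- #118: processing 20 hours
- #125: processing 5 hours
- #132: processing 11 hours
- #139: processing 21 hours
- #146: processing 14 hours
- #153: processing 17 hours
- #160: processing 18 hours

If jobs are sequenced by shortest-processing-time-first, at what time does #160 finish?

SPT (increasing processing time): #125 #104 #132 #111 #146 #153 #160 #118 #139.
#125: 0→5
#104: 5→12
#132: 12→23
#111: 23→35
#146: 35→49
#153: 49→66
#160: 66→84

84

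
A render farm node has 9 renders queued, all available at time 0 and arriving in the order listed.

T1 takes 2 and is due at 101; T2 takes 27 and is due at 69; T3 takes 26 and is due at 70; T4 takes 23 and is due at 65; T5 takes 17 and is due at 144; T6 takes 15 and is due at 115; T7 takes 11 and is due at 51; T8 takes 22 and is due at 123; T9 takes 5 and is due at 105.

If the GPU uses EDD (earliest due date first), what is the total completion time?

764

EDD (increasing due date): T7 T4 T2 T3 T1 T9 T6 T8 T5.
T7: 0→11
T4: 11→34
T2: 34→61
T3: 61→87
T1: 87→89
T9: 89→94
T6: 94→109
T8: 109→131
T5: 131→148
Sum = 11+34+61+87+89+94+109+131+148 = 764.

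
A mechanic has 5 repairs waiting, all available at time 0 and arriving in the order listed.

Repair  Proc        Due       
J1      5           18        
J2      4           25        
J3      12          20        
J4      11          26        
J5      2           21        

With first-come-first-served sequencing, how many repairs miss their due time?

3

FIFO (arrival order): J1 J2 J3 J4 J5.
J1: 0→5, due 18, tardiness 0
J2: 5→9, due 25, tardiness 0
J3: 9→21, due 20, tardiness 1
J4: 21→32, due 26, tardiness 6
J5: 32→34, due 21, tardiness 13
Late repairs: 3.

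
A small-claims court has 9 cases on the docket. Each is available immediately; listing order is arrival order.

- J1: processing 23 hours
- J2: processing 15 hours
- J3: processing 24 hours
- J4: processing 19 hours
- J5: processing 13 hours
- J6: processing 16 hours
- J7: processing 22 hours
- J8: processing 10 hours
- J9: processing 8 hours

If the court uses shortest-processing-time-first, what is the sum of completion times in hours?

SPT (increasing processing time): J9 J8 J5 J2 J6 J4 J7 J1 J3.
J9: 0→8
J8: 8→18
J5: 18→31
J2: 31→46
J6: 46→62
J4: 62→81
J7: 81→103
J1: 103→126
J3: 126→150
Sum = 8+18+31+46+62+81+103+126+150 = 625.

625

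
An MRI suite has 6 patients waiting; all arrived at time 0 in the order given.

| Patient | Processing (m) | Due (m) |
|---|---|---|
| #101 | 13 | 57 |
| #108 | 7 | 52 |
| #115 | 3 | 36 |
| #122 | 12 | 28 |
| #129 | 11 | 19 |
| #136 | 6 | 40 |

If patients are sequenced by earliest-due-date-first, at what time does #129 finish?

EDD (increasing due date): #129 #122 #115 #136 #108 #101.
#129: 0→11

11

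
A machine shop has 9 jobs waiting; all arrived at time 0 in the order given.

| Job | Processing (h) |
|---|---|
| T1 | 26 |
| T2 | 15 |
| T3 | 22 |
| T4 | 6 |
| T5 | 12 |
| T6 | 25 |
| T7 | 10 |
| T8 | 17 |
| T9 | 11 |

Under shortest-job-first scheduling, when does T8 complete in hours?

71

SPT (increasing processing time): T4 T7 T9 T5 T2 T8 T3 T6 T1.
T4: 0→6
T7: 6→16
T9: 16→27
T5: 27→39
T2: 39→54
T8: 54→71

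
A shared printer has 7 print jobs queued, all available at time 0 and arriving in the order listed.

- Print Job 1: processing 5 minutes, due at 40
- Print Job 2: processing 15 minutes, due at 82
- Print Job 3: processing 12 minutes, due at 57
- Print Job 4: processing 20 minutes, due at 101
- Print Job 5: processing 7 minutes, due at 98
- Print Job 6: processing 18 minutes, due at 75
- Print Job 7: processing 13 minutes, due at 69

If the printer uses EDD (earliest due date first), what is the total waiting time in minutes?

233

EDD (increasing due date): Print Job 1 Print Job 3 Print Job 7 Print Job 6 Print Job 2 Print Job 5 Print Job 4.
Print Job 1: waits 0, runs 0→5
Print Job 3: waits 5, runs 5→17
Print Job 7: waits 17, runs 17→30
Print Job 6: waits 30, runs 30→48
Print Job 2: waits 48, runs 48→63
Print Job 5: waits 63, runs 63→70
Print Job 4: waits 70, runs 70→90
Sum = 0+5+17+30+48+63+70 = 233.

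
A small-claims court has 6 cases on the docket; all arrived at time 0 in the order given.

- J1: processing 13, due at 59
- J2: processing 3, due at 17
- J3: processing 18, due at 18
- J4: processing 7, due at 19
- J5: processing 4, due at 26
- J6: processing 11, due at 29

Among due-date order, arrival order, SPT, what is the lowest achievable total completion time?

EDD (increasing due date): J2 J3 J4 J5 J6 J1.
J2: 0→3
J3: 3→21
J4: 21→28
J5: 28→32
J6: 32→43
J1: 43→56
Sum = 3+21+28+32+43+56 = 183.
FIFO (arrival order): J1 J2 J3 J4 J5 J6.
J1: 0→13
J2: 13→16
J3: 16→34
J4: 34→41
J5: 41→45
J6: 45→56
Sum = 13+16+34+41+45+56 = 205.
SPT (increasing processing time): J2 J5 J4 J6 J1 J3.
J2: 0→3
J5: 3→7
J4: 7→14
J6: 14→25
J1: 25→38
J3: 38→56
Sum = 3+7+14+25+38+56 = 143.
EDD 183, FIFO 205, SPT 143 → minimum 143.

143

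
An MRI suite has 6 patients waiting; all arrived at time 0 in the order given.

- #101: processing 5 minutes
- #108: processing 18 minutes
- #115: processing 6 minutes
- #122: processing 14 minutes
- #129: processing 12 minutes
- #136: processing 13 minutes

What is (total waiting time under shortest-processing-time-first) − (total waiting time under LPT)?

SPT (increasing processing time): #101 #115 #129 #136 #122 #108.
#101: waits 0, runs 0→5
#115: waits 5, runs 5→11
#129: waits 11, runs 11→23
#136: waits 23, runs 23→36
#122: waits 36, runs 36→50
#108: waits 50, runs 50→68
Sum = 0+5+11+23+36+50 = 125.
LPT (decreasing processing time): #108 #122 #136 #129 #115 #101.
#108: waits 0, runs 0→18
#122: waits 18, runs 18→32
#136: waits 32, runs 32→45
#129: waits 45, runs 45→57
#115: waits 57, runs 57→63
#101: waits 63, runs 63→68
Sum = 0+18+32+45+57+63 = 215.
Difference = 125 − 215 = -90.

-90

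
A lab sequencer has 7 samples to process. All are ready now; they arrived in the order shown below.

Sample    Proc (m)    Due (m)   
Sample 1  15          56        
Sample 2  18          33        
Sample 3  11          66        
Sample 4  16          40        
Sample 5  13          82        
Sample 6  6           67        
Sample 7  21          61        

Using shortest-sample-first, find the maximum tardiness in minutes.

46

SPT (increasing processing time): Sample 6 Sample 3 Sample 5 Sample 1 Sample 4 Sample 2 Sample 7.
Sample 6: 0→6, due 67, tardiness 0
Sample 3: 6→17, due 66, tardiness 0
Sample 5: 17→30, due 82, tardiness 0
Sample 1: 30→45, due 56, tardiness 0
Sample 4: 45→61, due 40, tardiness 21
Sample 2: 61→79, due 33, tardiness 46
Sample 7: 79→100, due 61, tardiness 39
Maximum = 46.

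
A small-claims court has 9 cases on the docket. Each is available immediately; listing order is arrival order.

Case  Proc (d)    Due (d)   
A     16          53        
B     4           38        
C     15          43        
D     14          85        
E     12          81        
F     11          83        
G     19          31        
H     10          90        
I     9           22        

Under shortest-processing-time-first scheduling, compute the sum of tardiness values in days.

SPT (increasing processing time): B I H F E D C A G.
B: 0→4, due 38, tardiness 0
I: 4→13, due 22, tardiness 0
H: 13→23, due 90, tardiness 0
F: 23→34, due 83, tardiness 0
E: 34→46, due 81, tardiness 0
D: 46→60, due 85, tardiness 0
C: 60→75, due 43, tardiness 32
A: 75→91, due 53, tardiness 38
G: 91→110, due 31, tardiness 79
Sum = 0+0+0+0+0+0+32+38+79 = 149.

149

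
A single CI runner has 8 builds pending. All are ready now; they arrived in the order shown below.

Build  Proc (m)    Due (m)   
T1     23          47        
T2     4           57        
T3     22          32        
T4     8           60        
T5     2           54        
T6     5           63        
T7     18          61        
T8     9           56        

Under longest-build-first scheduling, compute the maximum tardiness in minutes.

LPT (decreasing processing time): T1 T3 T7 T8 T4 T6 T2 T5.
T1: 0→23, due 47, tardiness 0
T3: 23→45, due 32, tardiness 13
T7: 45→63, due 61, tardiness 2
T8: 63→72, due 56, tardiness 16
T4: 72→80, due 60, tardiness 20
T6: 80→85, due 63, tardiness 22
T2: 85→89, due 57, tardiness 32
T5: 89→91, due 54, tardiness 37
Maximum = 37.

37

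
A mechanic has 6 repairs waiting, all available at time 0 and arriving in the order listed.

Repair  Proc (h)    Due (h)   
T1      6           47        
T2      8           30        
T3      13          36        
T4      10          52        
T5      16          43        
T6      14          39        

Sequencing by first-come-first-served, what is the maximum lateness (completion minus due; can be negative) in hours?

FIFO (arrival order): T1 T2 T3 T4 T5 T6.
T1: 0→6, due 47, lateness -41
T2: 6→14, due 30, lateness -16
T3: 14→27, due 36, lateness -9
T4: 27→37, due 52, lateness -15
T5: 37→53, due 43, lateness 10
T6: 53→67, due 39, lateness 28
Maximum = 28.

28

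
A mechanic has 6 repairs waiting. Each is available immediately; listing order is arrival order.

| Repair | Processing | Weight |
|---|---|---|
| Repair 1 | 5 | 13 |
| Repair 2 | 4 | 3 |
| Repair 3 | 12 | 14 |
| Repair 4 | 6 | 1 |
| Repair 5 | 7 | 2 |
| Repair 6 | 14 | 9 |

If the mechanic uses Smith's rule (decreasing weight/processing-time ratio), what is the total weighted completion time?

813

WSPT (decreasing weight/processing-time ratio): Repair 1 Repair 3 Repair 2 Repair 6 Repair 5 Repair 4.
Repair 1: finishes 5, weight 13, w·C = 65
Repair 3: finishes 17, weight 14, w·C = 238
Repair 2: finishes 21, weight 3, w·C = 63
Repair 6: finishes 35, weight 9, w·C = 315
Repair 5: finishes 42, weight 2, w·C = 84
Repair 4: finishes 48, weight 1, w·C = 48
Sum = 65+238+63+315+84+48 = 813.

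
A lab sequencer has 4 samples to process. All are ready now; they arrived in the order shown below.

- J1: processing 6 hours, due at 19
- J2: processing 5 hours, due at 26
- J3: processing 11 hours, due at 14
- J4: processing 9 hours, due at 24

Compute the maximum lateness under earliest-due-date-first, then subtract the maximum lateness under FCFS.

-3

EDD (increasing due date): J3 J1 J4 J2.
J3: 0→11, due 14, lateness -3
J1: 11→17, due 19, lateness -2
J4: 17→26, due 24, lateness 2
J2: 26→31, due 26, lateness 5
Maximum = 5.
FIFO (arrival order): J1 J2 J3 J4.
J1: 0→6, due 19, lateness -13
J2: 6→11, due 26, lateness -15
J3: 11→22, due 14, lateness 8
J4: 22→31, due 24, lateness 7
Maximum = 8.
Difference = 5 − 8 = -3.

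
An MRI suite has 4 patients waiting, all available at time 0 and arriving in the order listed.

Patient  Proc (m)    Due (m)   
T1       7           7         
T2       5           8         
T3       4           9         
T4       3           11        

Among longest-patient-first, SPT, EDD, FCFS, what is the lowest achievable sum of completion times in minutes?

41

LPT (decreasing processing time): T1 T2 T3 T4.
T1: 0→7
T2: 7→12
T3: 12→16
T4: 16→19
Sum = 7+12+16+19 = 54.
SPT (increasing processing time): T4 T3 T2 T1.
T4: 0→3
T3: 3→7
T2: 7→12
T1: 12→19
Sum = 3+7+12+19 = 41.
EDD (increasing due date): T1 T2 T3 T4.
T1: 0→7
T2: 7→12
T3: 12→16
T4: 16→19
Sum = 7+12+16+19 = 54.
FIFO (arrival order): T1 T2 T3 T4.
T1: 0→7
T2: 7→12
T3: 12→16
T4: 16→19
Sum = 7+12+16+19 = 54.
LPT 54, SPT 41, EDD 54, FIFO 54 → minimum 41.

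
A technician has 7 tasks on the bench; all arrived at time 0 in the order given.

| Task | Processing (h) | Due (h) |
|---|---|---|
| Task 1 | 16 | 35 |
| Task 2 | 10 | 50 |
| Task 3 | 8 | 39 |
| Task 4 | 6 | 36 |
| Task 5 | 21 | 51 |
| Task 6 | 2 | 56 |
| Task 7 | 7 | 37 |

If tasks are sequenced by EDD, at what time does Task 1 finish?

EDD (increasing due date): Task 1 Task 4 Task 7 Task 3 Task 2 Task 5 Task 6.
Task 1: 0→16

16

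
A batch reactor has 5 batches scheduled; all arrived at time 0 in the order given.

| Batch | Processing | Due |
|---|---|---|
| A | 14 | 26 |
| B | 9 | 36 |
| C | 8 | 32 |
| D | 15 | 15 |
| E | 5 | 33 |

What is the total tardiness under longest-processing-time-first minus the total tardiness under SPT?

LPT (decreasing processing time): D A B C E.
D: 0→15, due 15, tardiness 0
A: 15→29, due 26, tardiness 3
B: 29→38, due 36, tardiness 2
C: 38→46, due 32, tardiness 14
E: 46→51, due 33, tardiness 18
Sum = 0+3+2+14+18 = 37.
SPT (increasing processing time): E C B A D.
E: 0→5, due 33, tardiness 0
C: 5→13, due 32, tardiness 0
B: 13→22, due 36, tardiness 0
A: 22→36, due 26, tardiness 10
D: 36→51, due 15, tardiness 36
Sum = 0+0+0+10+36 = 46.
Difference = 37 − 46 = -9.

-9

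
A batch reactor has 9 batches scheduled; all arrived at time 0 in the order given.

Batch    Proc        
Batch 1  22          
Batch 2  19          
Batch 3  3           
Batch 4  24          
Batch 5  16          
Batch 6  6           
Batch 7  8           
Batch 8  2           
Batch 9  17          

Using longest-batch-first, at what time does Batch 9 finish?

LPT (decreasing processing time): Batch 4 Batch 1 Batch 2 Batch 9 Batch 5 Batch 7 Batch 6 Batch 3 Batch 8.
Batch 4: 0→24
Batch 1: 24→46
Batch 2: 46→65
Batch 9: 65→82

82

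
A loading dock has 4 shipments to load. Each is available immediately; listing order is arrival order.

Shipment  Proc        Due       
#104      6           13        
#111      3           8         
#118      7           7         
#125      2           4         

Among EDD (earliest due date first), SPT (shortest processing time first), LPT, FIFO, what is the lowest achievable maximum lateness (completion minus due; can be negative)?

EDD (increasing due date): #125 #118 #111 #104.
#125: 0→2, due 4, lateness -2
#118: 2→9, due 7, lateness 2
#111: 9→12, due 8, lateness 4
#104: 12→18, due 13, lateness 5
Maximum = 5.
SPT (increasing processing time): #125 #111 #104 #118.
#125: 0→2, due 4, lateness -2
#111: 2→5, due 8, lateness -3
#104: 5→11, due 13, lateness -2
#118: 11→18, due 7, lateness 11
Maximum = 11.
LPT (decreasing processing time): #118 #104 #111 #125.
#118: 0→7, due 7, lateness 0
#104: 7→13, due 13, lateness 0
#111: 13→16, due 8, lateness 8
#125: 16→18, due 4, lateness 14
Maximum = 14.
FIFO (arrival order): #104 #111 #118 #125.
#104: 0→6, due 13, lateness -7
#111: 6→9, due 8, lateness 1
#118: 9→16, due 7, lateness 9
#125: 16→18, due 4, lateness 14
Maximum = 14.
EDD 5, SPT 11, LPT 14, FIFO 14 → minimum 5.

5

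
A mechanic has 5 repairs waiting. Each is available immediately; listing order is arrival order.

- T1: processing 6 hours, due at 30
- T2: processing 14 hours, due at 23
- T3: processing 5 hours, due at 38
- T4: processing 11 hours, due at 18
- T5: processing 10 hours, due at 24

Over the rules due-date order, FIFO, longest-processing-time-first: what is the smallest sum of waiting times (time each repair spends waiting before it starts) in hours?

EDD (increasing due date): T4 T2 T5 T1 T3.
T4: waits 0, runs 0→11
T2: waits 11, runs 11→25
T5: waits 25, runs 25→35
T1: waits 35, runs 35→41
T3: waits 41, runs 41→46
Sum = 0+11+25+35+41 = 112.
FIFO (arrival order): T1 T2 T3 T4 T5.
T1: waits 0, runs 0→6
T2: waits 6, runs 6→20
T3: waits 20, runs 20→25
T4: waits 25, runs 25→36
T5: waits 36, runs 36→46
Sum = 0+6+20+25+36 = 87.
LPT (decreasing processing time): T2 T4 T5 T1 T3.
T2: waits 0, runs 0→14
T4: waits 14, runs 14→25
T5: waits 25, runs 25→35
T1: waits 35, runs 35→41
T3: waits 41, runs 41→46
Sum = 0+14+25+35+41 = 115.
EDD 112, FIFO 87, LPT 115 → minimum 87.

87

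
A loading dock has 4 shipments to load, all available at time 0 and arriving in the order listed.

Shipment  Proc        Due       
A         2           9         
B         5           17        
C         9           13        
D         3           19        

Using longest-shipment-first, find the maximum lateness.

LPT (decreasing processing time): C B D A.
C: 0→9, due 13, lateness -4
B: 9→14, due 17, lateness -3
D: 14→17, due 19, lateness -2
A: 17→19, due 9, lateness 10
Maximum = 10.

10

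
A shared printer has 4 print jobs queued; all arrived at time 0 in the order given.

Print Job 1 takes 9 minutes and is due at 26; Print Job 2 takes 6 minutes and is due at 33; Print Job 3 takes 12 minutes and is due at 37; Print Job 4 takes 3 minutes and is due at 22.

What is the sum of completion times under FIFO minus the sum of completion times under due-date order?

FIFO (arrival order): Print Job 1 Print Job 2 Print Job 3 Print Job 4.
Print Job 1: 0→9
Print Job 2: 9→15
Print Job 3: 15→27
Print Job 4: 27→30
Sum = 9+15+27+30 = 81.
EDD (increasing due date): Print Job 4 Print Job 1 Print Job 2 Print Job 3.
Print Job 4: 0→3
Print Job 1: 3→12
Print Job 2: 12→18
Print Job 3: 18→30
Sum = 3+12+18+30 = 63.
Difference = 81 − 63 = 18.

18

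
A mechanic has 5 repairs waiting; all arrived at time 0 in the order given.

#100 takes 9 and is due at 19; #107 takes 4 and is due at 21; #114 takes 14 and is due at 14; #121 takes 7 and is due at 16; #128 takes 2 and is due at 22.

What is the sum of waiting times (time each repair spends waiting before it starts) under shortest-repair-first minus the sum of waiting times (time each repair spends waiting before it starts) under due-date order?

-56

SPT (increasing processing time): #128 #107 #121 #100 #114.
#128: waits 0, runs 0→2
#107: waits 2, runs 2→6
#121: waits 6, runs 6→13
#100: waits 13, runs 13→22
#114: waits 22, runs 22→36
Sum = 0+2+6+13+22 = 43.
EDD (increasing due date): #114 #121 #100 #107 #128.
#114: waits 0, runs 0→14
#121: waits 14, runs 14→21
#100: waits 21, runs 21→30
#107: waits 30, runs 30→34
#128: waits 34, runs 34→36
Sum = 0+14+21+30+34 = 99.
Difference = 43 − 99 = -56.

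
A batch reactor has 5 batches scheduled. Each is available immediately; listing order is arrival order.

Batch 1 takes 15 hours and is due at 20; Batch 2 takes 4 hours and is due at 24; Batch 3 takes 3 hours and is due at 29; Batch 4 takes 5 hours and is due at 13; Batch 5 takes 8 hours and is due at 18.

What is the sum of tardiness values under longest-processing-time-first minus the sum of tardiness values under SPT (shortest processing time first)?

LPT (decreasing processing time): Batch 1 Batch 5 Batch 4 Batch 2 Batch 3.
Batch 1: 0→15, due 20, tardiness 0
Batch 5: 15→23, due 18, tardiness 5
Batch 4: 23→28, due 13, tardiness 15
Batch 2: 28→32, due 24, tardiness 8
Batch 3: 32→35, due 29, tardiness 6
Sum = 0+5+15+8+6 = 34.
SPT (increasing processing time): Batch 3 Batch 2 Batch 4 Batch 5 Batch 1.
Batch 3: 0→3, due 29, tardiness 0
Batch 2: 3→7, due 24, tardiness 0
Batch 4: 7→12, due 13, tardiness 0
Batch 5: 12→20, due 18, tardiness 2
Batch 1: 20→35, due 20, tardiness 15
Sum = 0+0+0+2+15 = 17.
Difference = 34 − 17 = 17.

17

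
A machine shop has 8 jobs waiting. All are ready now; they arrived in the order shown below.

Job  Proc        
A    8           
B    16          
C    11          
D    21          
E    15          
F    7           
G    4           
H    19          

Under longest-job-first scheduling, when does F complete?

97

LPT (decreasing processing time): D H B E C A F G.
D: 0→21
H: 21→40
B: 40→56
E: 56→71
C: 71→82
A: 82→90
F: 90→97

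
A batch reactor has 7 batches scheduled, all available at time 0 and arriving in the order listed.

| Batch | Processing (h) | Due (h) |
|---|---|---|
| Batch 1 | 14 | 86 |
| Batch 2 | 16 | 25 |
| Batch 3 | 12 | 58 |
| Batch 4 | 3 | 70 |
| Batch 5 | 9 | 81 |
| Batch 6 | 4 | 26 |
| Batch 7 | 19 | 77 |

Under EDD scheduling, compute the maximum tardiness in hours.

0

EDD (increasing due date): Batch 2 Batch 6 Batch 3 Batch 4 Batch 7 Batch 5 Batch 1.
Batch 2: 0→16, due 25, tardiness 0
Batch 6: 16→20, due 26, tardiness 0
Batch 3: 20→32, due 58, tardiness 0
Batch 4: 32→35, due 70, tardiness 0
Batch 7: 35→54, due 77, tardiness 0
Batch 5: 54→63, due 81, tardiness 0
Batch 1: 63→77, due 86, tardiness 0
Maximum = 0.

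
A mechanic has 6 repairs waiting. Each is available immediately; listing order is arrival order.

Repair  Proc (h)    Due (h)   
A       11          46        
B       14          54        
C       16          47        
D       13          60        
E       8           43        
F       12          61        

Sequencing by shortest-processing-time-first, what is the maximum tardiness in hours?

27

SPT (increasing processing time): E A F D B C.
E: 0→8, due 43, tardiness 0
A: 8→19, due 46, tardiness 0
F: 19→31, due 61, tardiness 0
D: 31→44, due 60, tardiness 0
B: 44→58, due 54, tardiness 4
C: 58→74, due 47, tardiness 27
Maximum = 27.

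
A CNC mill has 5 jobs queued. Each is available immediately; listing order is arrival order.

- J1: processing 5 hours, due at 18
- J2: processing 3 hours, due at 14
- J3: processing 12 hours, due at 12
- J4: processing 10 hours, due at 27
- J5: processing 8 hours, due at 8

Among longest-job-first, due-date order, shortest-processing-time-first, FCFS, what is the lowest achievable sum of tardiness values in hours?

34

LPT (decreasing processing time): J3 J4 J5 J1 J2.
J3: 0→12, due 12, tardiness 0
J4: 12→22, due 27, tardiness 0
J5: 22→30, due 8, tardiness 22
J1: 30→35, due 18, tardiness 17
J2: 35→38, due 14, tardiness 24
Sum = 0+0+22+17+24 = 63.
EDD (increasing due date): J5 J3 J2 J1 J4.
J5: 0→8, due 8, tardiness 0
J3: 8→20, due 12, tardiness 8
J2: 20→23, due 14, tardiness 9
J1: 23→28, due 18, tardiness 10
J4: 28→38, due 27, tardiness 11
Sum = 0+8+9+10+11 = 38.
SPT (increasing processing time): J2 J1 J5 J4 J3.
J2: 0→3, due 14, tardiness 0
J1: 3→8, due 18, tardiness 0
J5: 8→16, due 8, tardiness 8
J4: 16→26, due 27, tardiness 0
J3: 26→38, due 12, tardiness 26
Sum = 0+0+8+0+26 = 34.
FIFO (arrival order): J1 J2 J3 J4 J5.
J1: 0→5, due 18, tardiness 0
J2: 5→8, due 14, tardiness 0
J3: 8→20, due 12, tardiness 8
J4: 20→30, due 27, tardiness 3
J5: 30→38, due 8, tardiness 30
Sum = 0+0+8+3+30 = 41.
LPT 63, EDD 38, SPT 34, FIFO 41 → minimum 34.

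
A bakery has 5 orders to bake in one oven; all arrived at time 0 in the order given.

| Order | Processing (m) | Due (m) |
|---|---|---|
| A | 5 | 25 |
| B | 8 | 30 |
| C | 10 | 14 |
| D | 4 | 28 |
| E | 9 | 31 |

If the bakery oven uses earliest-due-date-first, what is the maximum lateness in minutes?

EDD (increasing due date): C A D B E.
C: 0→10, due 14, lateness -4
A: 10→15, due 25, lateness -10
D: 15→19, due 28, lateness -9
B: 19→27, due 30, lateness -3
E: 27→36, due 31, lateness 5
Maximum = 5.

5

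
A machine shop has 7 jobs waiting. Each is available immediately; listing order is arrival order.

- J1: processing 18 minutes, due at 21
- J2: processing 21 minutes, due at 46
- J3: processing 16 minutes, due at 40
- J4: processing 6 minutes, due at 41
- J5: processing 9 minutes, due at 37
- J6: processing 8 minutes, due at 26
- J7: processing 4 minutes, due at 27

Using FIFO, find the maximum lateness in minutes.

FIFO (arrival order): J1 J2 J3 J4 J5 J6 J7.
J1: 0→18, due 21, lateness -3
J2: 18→39, due 46, lateness -7
J3: 39→55, due 40, lateness 15
J4: 55→61, due 41, lateness 20
J5: 61→70, due 37, lateness 33
J6: 70→78, due 26, lateness 52
J7: 78→82, due 27, lateness 55
Maximum = 55.

55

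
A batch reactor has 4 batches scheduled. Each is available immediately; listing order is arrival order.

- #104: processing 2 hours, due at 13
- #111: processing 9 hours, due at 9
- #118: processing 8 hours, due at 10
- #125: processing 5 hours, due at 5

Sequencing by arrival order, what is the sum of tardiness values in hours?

30

FIFO (arrival order): #104 #111 #118 #125.
#104: 0→2, due 13, tardiness 0
#111: 2→11, due 9, tardiness 2
#118: 11→19, due 10, tardiness 9
#125: 19→24, due 5, tardiness 19
Sum = 0+2+9+19 = 30.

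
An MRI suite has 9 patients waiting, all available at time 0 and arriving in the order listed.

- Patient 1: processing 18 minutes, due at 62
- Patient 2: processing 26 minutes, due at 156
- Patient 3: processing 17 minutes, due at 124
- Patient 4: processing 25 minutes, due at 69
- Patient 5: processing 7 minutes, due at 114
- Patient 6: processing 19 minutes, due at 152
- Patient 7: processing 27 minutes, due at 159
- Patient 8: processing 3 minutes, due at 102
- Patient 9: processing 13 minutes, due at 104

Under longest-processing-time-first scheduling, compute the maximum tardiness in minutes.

LPT (decreasing processing time): Patient 7 Patient 2 Patient 4 Patient 6 Patient 1 Patient 3 Patient 9 Patient 5 Patient 8.
Patient 7: 0→27, due 159, tardiness 0
Patient 2: 27→53, due 156, tardiness 0
Patient 4: 53→78, due 69, tardiness 9
Patient 6: 78→97, due 152, tardiness 0
Patient 1: 97→115, due 62, tardiness 53
Patient 3: 115→132, due 124, tardiness 8
Patient 9: 132→145, due 104, tardiness 41
Patient 5: 145→152, due 114, tardiness 38
Patient 8: 152→155, due 102, tardiness 53
Maximum = 53.

53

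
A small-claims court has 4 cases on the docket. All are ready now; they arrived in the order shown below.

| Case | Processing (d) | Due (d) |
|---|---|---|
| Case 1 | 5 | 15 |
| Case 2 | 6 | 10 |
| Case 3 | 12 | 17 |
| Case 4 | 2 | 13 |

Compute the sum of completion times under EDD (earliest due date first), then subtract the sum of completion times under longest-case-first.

EDD (increasing due date): Case 2 Case 4 Case 1 Case 3.
Case 2: 0→6
Case 4: 6→8
Case 1: 8→13
Case 3: 13→25
Sum = 6+8+13+25 = 52.
LPT (decreasing processing time): Case 3 Case 2 Case 1 Case 4.
Case 3: 0→12
Case 2: 12→18
Case 1: 18→23
Case 4: 23→25
Sum = 12+18+23+25 = 78.
Difference = 52 − 78 = -26.

-26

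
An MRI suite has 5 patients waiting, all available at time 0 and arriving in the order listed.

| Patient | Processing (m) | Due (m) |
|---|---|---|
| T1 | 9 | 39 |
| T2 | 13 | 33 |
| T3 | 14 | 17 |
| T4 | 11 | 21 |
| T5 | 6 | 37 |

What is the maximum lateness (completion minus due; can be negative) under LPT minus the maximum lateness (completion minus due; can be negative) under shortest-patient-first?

-19

LPT (decreasing processing time): T3 T2 T4 T1 T5.
T3: 0→14, due 17, lateness -3
T2: 14→27, due 33, lateness -6
T4: 27→38, due 21, lateness 17
T1: 38→47, due 39, lateness 8
T5: 47→53, due 37, lateness 16
Maximum = 17.
SPT (increasing processing time): T5 T1 T4 T2 T3.
T5: 0→6, due 37, lateness -31
T1: 6→15, due 39, lateness -24
T4: 15→26, due 21, lateness 5
T2: 26→39, due 33, lateness 6
T3: 39→53, due 17, lateness 36
Maximum = 36.
Difference = 17 − 36 = -19.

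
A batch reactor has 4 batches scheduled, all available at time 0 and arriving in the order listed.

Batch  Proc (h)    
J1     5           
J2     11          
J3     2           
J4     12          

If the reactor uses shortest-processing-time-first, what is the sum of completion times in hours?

SPT (increasing processing time): J3 J1 J2 J4.
J3: 0→2
J1: 2→7
J2: 7→18
J4: 18→30
Sum = 2+7+18+30 = 57.

57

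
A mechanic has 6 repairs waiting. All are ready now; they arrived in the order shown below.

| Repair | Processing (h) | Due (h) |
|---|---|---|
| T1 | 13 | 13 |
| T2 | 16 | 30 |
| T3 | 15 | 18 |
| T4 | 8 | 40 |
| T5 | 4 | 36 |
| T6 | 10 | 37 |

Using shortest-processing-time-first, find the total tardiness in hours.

90

SPT (increasing processing time): T5 T4 T6 T1 T3 T2.
T5: 0→4, due 36, tardiness 0
T4: 4→12, due 40, tardiness 0
T6: 12→22, due 37, tardiness 0
T1: 22→35, due 13, tardiness 22
T3: 35→50, due 18, tardiness 32
T2: 50→66, due 30, tardiness 36
Sum = 0+0+0+22+32+36 = 90.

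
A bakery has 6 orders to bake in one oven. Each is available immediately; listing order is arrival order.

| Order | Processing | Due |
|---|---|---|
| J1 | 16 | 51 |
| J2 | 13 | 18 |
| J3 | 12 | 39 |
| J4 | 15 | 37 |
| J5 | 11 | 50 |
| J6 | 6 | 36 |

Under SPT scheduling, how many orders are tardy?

3

SPT (increasing processing time): J6 J5 J3 J2 J4 J1.
J6: 0→6, due 36, tardiness 0
J5: 6→17, due 50, tardiness 0
J3: 17→29, due 39, tardiness 0
J2: 29→42, due 18, tardiness 24
J4: 42→57, due 37, tardiness 20
J1: 57→73, due 51, tardiness 22
Late orders: 3.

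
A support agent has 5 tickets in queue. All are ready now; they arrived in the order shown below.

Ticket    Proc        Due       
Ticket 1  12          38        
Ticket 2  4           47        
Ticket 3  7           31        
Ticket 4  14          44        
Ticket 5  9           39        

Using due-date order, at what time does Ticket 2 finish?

EDD (increasing due date): Ticket 3 Ticket 1 Ticket 5 Ticket 4 Ticket 2.
Ticket 3: 0→7
Ticket 1: 7→19
Ticket 5: 19→28
Ticket 4: 28→42
Ticket 2: 42→46

46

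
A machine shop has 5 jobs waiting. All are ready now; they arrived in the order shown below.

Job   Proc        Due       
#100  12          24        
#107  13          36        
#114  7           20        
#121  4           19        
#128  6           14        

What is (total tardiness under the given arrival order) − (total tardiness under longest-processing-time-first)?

FIFO (arrival order): #100 #107 #114 #121 #128.
#100: 0→12, due 24, tardiness 0
#107: 12→25, due 36, tardiness 0
#114: 25→32, due 20, tardiness 12
#121: 32→36, due 19, tardiness 17
#128: 36→42, due 14, tardiness 28
Sum = 0+0+12+17+28 = 57.
LPT (decreasing processing time): #107 #100 #114 #128 #121.
#107: 0→13, due 36, tardiness 0
#100: 13→25, due 24, tardiness 1
#114: 25→32, due 20, tardiness 12
#128: 32→38, due 14, tardiness 24
#121: 38→42, due 19, tardiness 23
Sum = 0+1+12+24+23 = 60.
Difference = 57 − 60 = -3.

-3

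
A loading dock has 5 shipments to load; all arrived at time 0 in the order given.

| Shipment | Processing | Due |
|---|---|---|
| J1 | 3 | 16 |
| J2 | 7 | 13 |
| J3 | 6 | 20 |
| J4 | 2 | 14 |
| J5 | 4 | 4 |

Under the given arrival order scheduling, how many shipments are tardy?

2

FIFO (arrival order): J1 J2 J3 J4 J5.
J1: 0→3, due 16, tardiness 0
J2: 3→10, due 13, tardiness 0
J3: 10→16, due 20, tardiness 0
J4: 16→18, due 14, tardiness 4
J5: 18→22, due 4, tardiness 18
Late shipments: 2.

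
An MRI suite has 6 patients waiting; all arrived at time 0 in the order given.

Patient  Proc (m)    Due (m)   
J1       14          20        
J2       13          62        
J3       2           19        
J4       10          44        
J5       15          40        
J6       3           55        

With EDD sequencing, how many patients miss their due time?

EDD (increasing due date): J3 J1 J5 J4 J6 J2.
J3: 0→2, due 19, tardiness 0
J1: 2→16, due 20, tardiness 0
J5: 16→31, due 40, tardiness 0
J4: 31→41, due 44, tardiness 0
J6: 41→44, due 55, tardiness 0
J2: 44→57, due 62, tardiness 0
Late patients: 0.

0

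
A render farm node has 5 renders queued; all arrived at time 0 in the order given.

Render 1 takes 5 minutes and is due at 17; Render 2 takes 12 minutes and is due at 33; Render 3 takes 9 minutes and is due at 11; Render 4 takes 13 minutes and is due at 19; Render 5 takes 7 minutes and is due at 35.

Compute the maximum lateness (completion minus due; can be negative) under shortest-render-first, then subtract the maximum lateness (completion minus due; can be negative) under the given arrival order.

7

SPT (increasing processing time): Render 1 Render 5 Render 3 Render 2 Render 4.
Render 1: 0→5, due 17, lateness -12
Render 5: 5→12, due 35, lateness -23
Render 3: 12→21, due 11, lateness 10
Render 2: 21→33, due 33, lateness 0
Render 4: 33→46, due 19, lateness 27
Maximum = 27.
FIFO (arrival order): Render 1 Render 2 Render 3 Render 4 Render 5.
Render 1: 0→5, due 17, lateness -12
Render 2: 5→17, due 33, lateness -16
Render 3: 17→26, due 11, lateness 15
Render 4: 26→39, due 19, lateness 20
Render 5: 39→46, due 35, lateness 11
Maximum = 20.
Difference = 27 − 20 = 7.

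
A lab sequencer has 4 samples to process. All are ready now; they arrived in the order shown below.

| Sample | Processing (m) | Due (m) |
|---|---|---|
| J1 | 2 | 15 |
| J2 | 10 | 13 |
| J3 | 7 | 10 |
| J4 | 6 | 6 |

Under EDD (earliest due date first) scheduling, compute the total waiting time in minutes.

EDD (increasing due date): J4 J3 J2 J1.
J4: waits 0, runs 0→6
J3: waits 6, runs 6→13
J2: waits 13, runs 13→23
J1: waits 23, runs 23→25
Sum = 0+6+13+23 = 42.

42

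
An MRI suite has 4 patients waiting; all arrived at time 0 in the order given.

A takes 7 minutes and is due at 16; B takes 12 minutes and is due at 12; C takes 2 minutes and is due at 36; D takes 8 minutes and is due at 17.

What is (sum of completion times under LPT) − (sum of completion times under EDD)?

1

LPT (decreasing processing time): B D A C.
B: 0→12
D: 12→20
A: 20→27
C: 27→29
Sum = 12+20+27+29 = 88.
EDD (increasing due date): B A D C.
B: 0→12
A: 12→19
D: 19→27
C: 27→29
Sum = 12+19+27+29 = 87.
Difference = 88 − 87 = 1.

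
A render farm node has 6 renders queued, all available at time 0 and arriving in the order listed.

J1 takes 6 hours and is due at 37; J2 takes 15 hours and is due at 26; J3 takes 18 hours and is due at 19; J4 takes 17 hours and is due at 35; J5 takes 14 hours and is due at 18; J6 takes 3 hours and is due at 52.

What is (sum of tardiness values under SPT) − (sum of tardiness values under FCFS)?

SPT (increasing processing time): J6 J1 J5 J2 J4 J3.
J6: 0→3, due 52, tardiness 0
J1: 3→9, due 37, tardiness 0
J5: 9→23, due 18, tardiness 5
J2: 23→38, due 26, tardiness 12
J4: 38→55, due 35, tardiness 20
J3: 55→73, due 19, tardiness 54
Sum = 0+0+5+12+20+54 = 91.
FIFO (arrival order): J1 J2 J3 J4 J5 J6.
J1: 0→6, due 37, tardiness 0
J2: 6→21, due 26, tardiness 0
J3: 21→39, due 19, tardiness 20
J4: 39→56, due 35, tardiness 21
J5: 56→70, due 18, tardiness 52
J6: 70→73, due 52, tardiness 21
Sum = 0+0+20+21+52+21 = 114.
Difference = 91 − 114 = -23.

-23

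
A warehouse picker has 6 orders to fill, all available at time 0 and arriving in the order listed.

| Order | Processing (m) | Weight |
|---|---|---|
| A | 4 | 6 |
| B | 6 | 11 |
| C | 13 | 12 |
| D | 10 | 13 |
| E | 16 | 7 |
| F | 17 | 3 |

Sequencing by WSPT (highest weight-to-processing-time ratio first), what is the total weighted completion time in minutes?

1323

WSPT (decreasing weight/processing-time ratio): B A D C E F.
B: finishes 6, weight 11, w·C = 66
A: finishes 10, weight 6, w·C = 60
D: finishes 20, weight 13, w·C = 260
C: finishes 33, weight 12, w·C = 396
E: finishes 49, weight 7, w·C = 343
F: finishes 66, weight 3, w·C = 198
Sum = 66+60+260+396+343+198 = 1323.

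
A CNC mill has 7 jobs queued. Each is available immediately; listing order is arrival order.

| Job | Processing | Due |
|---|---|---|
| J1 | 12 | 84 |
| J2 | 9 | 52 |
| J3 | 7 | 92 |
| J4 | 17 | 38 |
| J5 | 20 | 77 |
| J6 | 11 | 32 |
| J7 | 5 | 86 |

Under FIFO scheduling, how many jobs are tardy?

FIFO (arrival order): J1 J2 J3 J4 J5 J6 J7.
J1: 0→12, due 84, tardiness 0
J2: 12→21, due 52, tardiness 0
J3: 21→28, due 92, tardiness 0
J4: 28→45, due 38, tardiness 7
J5: 45→65, due 77, tardiness 0
J6: 65→76, due 32, tardiness 44
J7: 76→81, due 86, tardiness 0
Late jobs: 2.

2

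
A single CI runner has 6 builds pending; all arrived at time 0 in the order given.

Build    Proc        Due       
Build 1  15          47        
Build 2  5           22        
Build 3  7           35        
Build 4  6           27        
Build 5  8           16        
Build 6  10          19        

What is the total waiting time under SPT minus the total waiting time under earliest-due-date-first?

-18

SPT (increasing processing time): Build 2 Build 4 Build 3 Build 5 Build 6 Build 1.
Build 2: waits 0, runs 0→5
Build 4: waits 5, runs 5→11
Build 3: waits 11, runs 11→18
Build 5: waits 18, runs 18→26
Build 6: waits 26, runs 26→36
Build 1: waits 36, runs 36→51
Sum = 0+5+11+18+26+36 = 96.
EDD (increasing due date): Build 5 Build 6 Build 2 Build 4 Build 3 Build 1.
Build 5: waits 0, runs 0→8
Build 6: waits 8, runs 8→18
Build 2: waits 18, runs 18→23
Build 4: waits 23, runs 23→29
Build 3: waits 29, runs 29→36
Build 1: waits 36, runs 36→51
Sum = 0+8+18+23+29+36 = 114.
Difference = 96 − 114 = -18.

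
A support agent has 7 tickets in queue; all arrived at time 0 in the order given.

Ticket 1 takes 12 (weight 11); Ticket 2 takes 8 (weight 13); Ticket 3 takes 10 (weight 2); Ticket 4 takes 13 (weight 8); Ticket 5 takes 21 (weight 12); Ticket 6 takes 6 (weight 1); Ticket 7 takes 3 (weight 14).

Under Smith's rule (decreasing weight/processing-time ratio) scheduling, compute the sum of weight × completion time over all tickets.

WSPT (decreasing weight/processing-time ratio): Ticket 7 Ticket 2 Ticket 1 Ticket 4 Ticket 5 Ticket 3 Ticket 6.
Ticket 7: finishes 3, weight 14, w·C = 42
Ticket 2: finishes 11, weight 13, w·C = 143
Ticket 1: finishes 23, weight 11, w·C = 253
Ticket 4: finishes 36, weight 8, w·C = 288
Ticket 5: finishes 57, weight 12, w·C = 684
Ticket 3: finishes 67, weight 2, w·C = 134
Ticket 6: finishes 73, weight 1, w·C = 73
Sum = 42+143+253+288+684+134+73 = 1617.

1617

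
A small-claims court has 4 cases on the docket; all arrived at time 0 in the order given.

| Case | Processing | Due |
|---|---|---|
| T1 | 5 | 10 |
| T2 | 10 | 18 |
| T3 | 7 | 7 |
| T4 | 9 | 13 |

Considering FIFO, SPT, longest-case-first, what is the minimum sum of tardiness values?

FIFO (arrival order): T1 T2 T3 T4.
T1: 0→5, due 10, tardiness 0
T2: 5→15, due 18, tardiness 0
T3: 15→22, due 7, tardiness 15
T4: 22→31, due 13, tardiness 18
Sum = 0+0+15+18 = 33.
SPT (increasing processing time): T1 T3 T4 T2.
T1: 0→5, due 10, tardiness 0
T3: 5→12, due 7, tardiness 5
T4: 12→21, due 13, tardiness 8
T2: 21→31, due 18, tardiness 13
Sum = 0+5+8+13 = 26.
LPT (decreasing processing time): T2 T4 T3 T1.
T2: 0→10, due 18, tardiness 0
T4: 10→19, due 13, tardiness 6
T3: 19→26, due 7, tardiness 19
T1: 26→31, due 10, tardiness 21
Sum = 0+6+19+21 = 46.
FIFO 33, SPT 26, LPT 46 → minimum 26.

26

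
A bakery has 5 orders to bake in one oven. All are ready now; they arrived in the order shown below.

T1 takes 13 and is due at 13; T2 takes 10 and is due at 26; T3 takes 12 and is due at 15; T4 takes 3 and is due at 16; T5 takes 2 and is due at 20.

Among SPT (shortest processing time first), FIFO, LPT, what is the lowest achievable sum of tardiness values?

SPT (increasing processing time): T5 T4 T2 T3 T1.
T5: 0→2, due 20, tardiness 0
T4: 2→5, due 16, tardiness 0
T2: 5→15, due 26, tardiness 0
T3: 15→27, due 15, tardiness 12
T1: 27→40, due 13, tardiness 27
Sum = 0+0+0+12+27 = 39.
FIFO (arrival order): T1 T2 T3 T4 T5.
T1: 0→13, due 13, tardiness 0
T2: 13→23, due 26, tardiness 0
T3: 23→35, due 15, tardiness 20
T4: 35→38, due 16, tardiness 22
T5: 38→40, due 20, tardiness 20
Sum = 0+0+20+22+20 = 62.
LPT (decreasing processing time): T1 T3 T2 T4 T5.
T1: 0→13, due 13, tardiness 0
T3: 13→25, due 15, tardiness 10
T2: 25→35, due 26, tardiness 9
T4: 35→38, due 16, tardiness 22
T5: 38→40, due 20, tardiness 20
Sum = 0+10+9+22+20 = 61.
SPT 39, FIFO 62, LPT 61 → minimum 39.

39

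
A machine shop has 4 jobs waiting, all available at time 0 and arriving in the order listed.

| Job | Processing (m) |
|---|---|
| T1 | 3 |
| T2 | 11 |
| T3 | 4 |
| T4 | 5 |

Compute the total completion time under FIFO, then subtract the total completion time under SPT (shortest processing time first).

13

FIFO (arrival order): T1 T2 T3 T4.
T1: 0→3
T2: 3→14
T3: 14→18
T4: 18→23
Sum = 3+14+18+23 = 58.
SPT (increasing processing time): T1 T3 T4 T2.
T1: 0→3
T3: 3→7
T4: 7→12
T2: 12→23
Sum = 3+7+12+23 = 45.
Difference = 58 − 45 = 13.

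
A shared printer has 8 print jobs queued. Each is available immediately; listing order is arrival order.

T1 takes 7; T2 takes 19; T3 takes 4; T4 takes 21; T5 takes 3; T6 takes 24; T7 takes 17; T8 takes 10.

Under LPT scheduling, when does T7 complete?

LPT (decreasing processing time): T6 T4 T2 T7 T8 T1 T3 T5.
T6: 0→24
T4: 24→45
T2: 45→64
T7: 64→81

81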